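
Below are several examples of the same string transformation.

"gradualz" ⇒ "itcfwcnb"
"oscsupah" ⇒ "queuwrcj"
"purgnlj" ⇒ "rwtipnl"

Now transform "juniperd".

The transformation: shift every letter 2 places forward in the alphabet (wrapping around).
So "juniperd" becomes "lwpkrgtf".

lwpkrgtf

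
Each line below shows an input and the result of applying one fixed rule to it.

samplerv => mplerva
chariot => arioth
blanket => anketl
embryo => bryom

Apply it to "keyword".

What's happening: delete the first character, then move the first character to the end.
Working it through for "keyword": intermediate "eyword", final "yworde".

yworde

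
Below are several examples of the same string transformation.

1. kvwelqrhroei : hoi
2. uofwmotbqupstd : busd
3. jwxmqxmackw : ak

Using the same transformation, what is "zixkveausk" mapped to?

Rule — keep every other character starting from the second (positions 2nd, 4th, 6th, ...), then delete the first 3 characters.
On "zixkveausk": the first step gives "ikeuk", and the second then gives "uk".
(Check on "kvwelqrhroei": → "veqhoi" → "hoi" ✓)

uk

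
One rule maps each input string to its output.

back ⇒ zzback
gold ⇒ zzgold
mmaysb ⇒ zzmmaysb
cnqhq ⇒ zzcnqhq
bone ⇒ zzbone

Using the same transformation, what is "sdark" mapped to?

zzsdark

In each case the input is transformed by: prepend "zz".
So "sdark" becomes "zzsdark".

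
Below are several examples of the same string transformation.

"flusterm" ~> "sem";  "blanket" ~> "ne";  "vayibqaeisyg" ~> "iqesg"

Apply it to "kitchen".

Looking at the pairs, the operation is to delete the first 2 characters, then keep every other character starting from the second (positions 2nd, 4th, 6th, ...).
Starting from "kitchen": after the first operation, "tchen"; after the second, "ce".

ce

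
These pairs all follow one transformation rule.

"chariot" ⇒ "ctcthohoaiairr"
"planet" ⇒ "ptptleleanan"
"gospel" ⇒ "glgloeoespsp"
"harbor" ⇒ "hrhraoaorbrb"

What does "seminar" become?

The rule is to double every character, then take characters alternately from the front and the back (1st, last, 2nd, 2nd-last, ...).
On "seminar": the first step gives "sseemmiinnaarr", and the second then gives "srsreaeamnmnii".

srsreaeamnmnii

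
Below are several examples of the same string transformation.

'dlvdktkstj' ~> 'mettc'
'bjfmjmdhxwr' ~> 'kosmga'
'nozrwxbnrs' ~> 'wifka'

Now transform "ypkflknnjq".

htuws

What's happening: keep every other character starting from the first (positions 1st, 3rd, 5th, ...), then shift every letter 9 places forward in the alphabet (wrapping around).
On "ypkflknnjq" that produces "htuws".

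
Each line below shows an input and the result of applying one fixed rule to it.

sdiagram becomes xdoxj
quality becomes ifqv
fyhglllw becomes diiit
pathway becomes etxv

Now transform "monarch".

xoze

Looking at the pairs, the operation is to shift every letter 3 places backward in the alphabet (wrapping around), then delete the first 3 characters.
Applying that to "monarch" gives "xoze".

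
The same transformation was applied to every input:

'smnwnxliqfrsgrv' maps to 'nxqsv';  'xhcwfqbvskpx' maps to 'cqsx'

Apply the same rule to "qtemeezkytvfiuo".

eeyfo

Each output is the input with this applied: keep one character in every 3, starting at position 3 (positions 3rd, 6th, 9th, ...).
On "qtemeezkytvfiuo" that produces "eeyfo".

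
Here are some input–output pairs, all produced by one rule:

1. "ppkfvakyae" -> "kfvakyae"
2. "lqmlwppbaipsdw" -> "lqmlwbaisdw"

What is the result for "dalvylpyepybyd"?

dalvylyeybyd

The transformation: remove every "p".
On "dalvylpyepybyd" that produces "dalvylyeybyd".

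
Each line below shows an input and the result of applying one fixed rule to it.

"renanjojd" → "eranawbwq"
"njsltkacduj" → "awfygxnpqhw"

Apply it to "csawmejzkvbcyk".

The rule is to shift every letter 13 places forward in the alphabet (wrapping around) — i.e. ROT13.
"csawmejzkvbcyk" → "pfnjzrwmxioplx".

pfnjzrwmxioplx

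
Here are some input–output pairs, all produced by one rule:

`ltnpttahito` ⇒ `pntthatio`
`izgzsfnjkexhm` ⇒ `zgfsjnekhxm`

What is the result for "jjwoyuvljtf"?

owuylvtjf

The pattern: delete the first 2 characters, then swap each adjacent pair of characters (1↔2, 3↔4, ...).
For "jjwoyuvljtf", step one produces "woyuvljtf"; step two turns that into "owuylvtjf".
(Check on "izgzsfnjkexhm": → "gzsfnjkexhm" → "zgfsjnekhxm" ✓)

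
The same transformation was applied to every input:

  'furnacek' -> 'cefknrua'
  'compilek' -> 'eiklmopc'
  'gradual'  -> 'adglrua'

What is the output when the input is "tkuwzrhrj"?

The pattern: sort the characters into alphabetical order, then move the first character to the end.
Starting from "tkuwzrhrj": after the first operation, "hjkrrtuwz"; after the second, "jkrrtuwzh".
(Check on "furnacek": → "acefknru" → "cefknrua" ✓)

jkrrtuwzh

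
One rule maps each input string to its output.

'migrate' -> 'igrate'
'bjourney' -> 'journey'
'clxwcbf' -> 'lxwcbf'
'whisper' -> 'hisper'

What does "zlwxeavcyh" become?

Looking at the pairs, the operation is to delete the first character.
Applying that to "zlwxeavcyh" gives "lwxeavcyh".

lwxeavcyh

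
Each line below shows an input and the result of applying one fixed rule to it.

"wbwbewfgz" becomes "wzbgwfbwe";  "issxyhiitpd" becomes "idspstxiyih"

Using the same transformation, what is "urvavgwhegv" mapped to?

What's happening: take characters alternately from the front and the back (1st, last, 2nd, 2nd-last, ...).
For "urvavgwhegv" the result is "uvrgveahvwg".

uvrgveahvwg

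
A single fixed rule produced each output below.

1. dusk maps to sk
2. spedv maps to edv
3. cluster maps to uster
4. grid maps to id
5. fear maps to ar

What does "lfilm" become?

ilm

The rule is to delete the first 2 characters.
So "lfilm" becomes "ilm".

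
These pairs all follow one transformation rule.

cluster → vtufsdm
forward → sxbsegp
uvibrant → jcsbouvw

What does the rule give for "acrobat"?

Rule — shift every letter 1 place forward in the alphabet (wrapping around), then move the first 2 characters to the end (rotate left by 2).
For "acrobat", step one produces "bdspcbu"; step two turns that into "spcbubd".

spcbubd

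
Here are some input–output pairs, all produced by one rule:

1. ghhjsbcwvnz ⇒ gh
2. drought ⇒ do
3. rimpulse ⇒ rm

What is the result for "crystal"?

Looking at the pairs, the operation is to keep every other character starting from the first (positions 1st, 3rd, 5th, ...), then keep only the first 2 characters.
Working it through for "crystal": intermediate "cytl", final "cy".

cy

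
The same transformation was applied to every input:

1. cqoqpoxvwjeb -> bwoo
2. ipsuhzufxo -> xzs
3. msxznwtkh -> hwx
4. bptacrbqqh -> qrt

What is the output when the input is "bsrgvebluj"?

uer

The rule is to keep one character in every 3, starting at position 3 (positions 3rd, 6th, 9th, ...), then reverse the string.
Starting from "bsrgvebluj": after the first operation, "reu"; after the second, "uer".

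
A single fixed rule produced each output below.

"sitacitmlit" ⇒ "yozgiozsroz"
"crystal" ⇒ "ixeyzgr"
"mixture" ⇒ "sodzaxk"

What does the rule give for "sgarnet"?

ymgxtkz

The transformation: shift every letter 6 places forward in the alphabet (wrapping around).
"sgarnet" → "ymgxtkz".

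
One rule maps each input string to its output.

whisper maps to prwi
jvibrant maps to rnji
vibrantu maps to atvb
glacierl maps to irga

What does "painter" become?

trpi

Looking at the pairs, the operation is to keep every other character starting from the first (positions 1st, 3rd, 5th, ...), then move the last 2 characters to the front (rotate right by 2).
On "painter": the first step gives "pitr", and the second then gives "trpi".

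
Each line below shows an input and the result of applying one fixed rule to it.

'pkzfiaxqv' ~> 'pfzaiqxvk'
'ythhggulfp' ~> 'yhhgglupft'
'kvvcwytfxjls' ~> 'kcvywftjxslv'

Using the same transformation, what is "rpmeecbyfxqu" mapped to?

remceybxfuqp

The transformation: swap each adjacent pair of characters (1↔2, 3↔4, ...), then move the first character to the end.
Applying both steps to "rpmeecbyfxqu": "premceybxfuq", then "remceybxfuqp".
(Check on "ythhggulfp": → "tyhhgglupf" → "yhhgglupft" ✓)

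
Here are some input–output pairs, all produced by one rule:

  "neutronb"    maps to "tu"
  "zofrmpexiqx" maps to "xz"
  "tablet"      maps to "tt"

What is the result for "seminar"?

rs

Rule — sort the characters into alphabetical order, then keep only the last 2 characters.
Working it through for "seminar": intermediate "aeimnrs", final "rs".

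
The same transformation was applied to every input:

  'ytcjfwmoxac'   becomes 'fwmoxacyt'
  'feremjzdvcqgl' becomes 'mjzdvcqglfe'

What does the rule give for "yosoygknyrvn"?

In each case the input is transformed by: move the first 2 characters to the end (rotate left by 2), then delete the first 2 characters.
Working it through for "yosoygknyrvn": intermediate "soygknyrvnyo", final "ygknyrvnyo".

ygknyrvnyo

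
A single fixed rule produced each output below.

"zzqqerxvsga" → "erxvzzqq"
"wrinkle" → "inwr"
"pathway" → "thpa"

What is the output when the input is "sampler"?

The rule is to delete the last 3 characters, then swap the front and back halves of the string.
"sampler" → "samp" → "mpsa".

mpsa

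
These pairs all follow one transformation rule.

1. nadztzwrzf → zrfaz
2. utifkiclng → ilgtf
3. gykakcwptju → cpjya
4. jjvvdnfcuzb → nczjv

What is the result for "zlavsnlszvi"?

nsvlv

What's happening: keep every other character starting from the second (positions 2nd, 4th, 6th, ...), then move the last 3 characters to the front (rotate right by 3).
"zlavsnlszvi" → "lvnsv" → "nsvlv".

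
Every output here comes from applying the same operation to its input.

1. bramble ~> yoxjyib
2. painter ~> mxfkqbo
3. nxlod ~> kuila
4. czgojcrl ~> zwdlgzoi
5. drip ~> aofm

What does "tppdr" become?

qmmao

Looking at the pairs, the operation is to shift every letter 3 places backward in the alphabet (wrapping around).
Applying that to "tppdr" gives "qmmao".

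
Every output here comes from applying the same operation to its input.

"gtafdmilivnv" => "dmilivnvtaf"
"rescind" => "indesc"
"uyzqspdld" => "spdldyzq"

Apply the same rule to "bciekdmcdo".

The transformation: delete the first character, then move the first 3 characters to the end (rotate left by 3).
Working it through for "bciekdmcdo": intermediate "ciekdmcdo", final "kdmcdocie".

kdmcdocie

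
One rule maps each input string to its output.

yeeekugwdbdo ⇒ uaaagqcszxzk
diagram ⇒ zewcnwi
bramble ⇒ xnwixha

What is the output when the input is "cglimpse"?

The rule is to shift every letter 4 places backward in the alphabet (wrapping around).
Doing the same to "cglimpse": "ycheiloa".

ycheiloa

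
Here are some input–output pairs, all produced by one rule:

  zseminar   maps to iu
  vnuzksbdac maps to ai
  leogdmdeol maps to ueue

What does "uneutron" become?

The pattern: shift every letter 10 places backward in the alphabet (wrapping around), then keep only the vowels.
Doing the same to "uneutron": "ue".

ue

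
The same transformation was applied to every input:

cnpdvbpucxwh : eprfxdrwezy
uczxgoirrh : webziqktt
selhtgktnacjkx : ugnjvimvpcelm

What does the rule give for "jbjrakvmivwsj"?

ldltcmxokxyu

Each output is the input with this applied: shift every letter 2 places forward in the alphabet (wrapping around), then delete the last character.
On "jbjrakvmivwsj" that produces "ldltcmxokxyu".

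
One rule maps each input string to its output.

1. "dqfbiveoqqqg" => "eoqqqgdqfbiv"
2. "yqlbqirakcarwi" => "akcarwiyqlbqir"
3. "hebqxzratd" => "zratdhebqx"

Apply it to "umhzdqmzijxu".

mzijxuumhzdq

Rule — swap the front and back halves of the string.
Doing the same to "umhzdqmzijxu": "mzijxuumhzdq".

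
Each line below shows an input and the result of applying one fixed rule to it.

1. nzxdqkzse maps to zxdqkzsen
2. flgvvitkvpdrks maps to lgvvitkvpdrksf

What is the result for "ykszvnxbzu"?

The pattern: move the first character to the end.
Applying that to "ykszvnxbzu" gives "kszvnxbzuy".

kszvnxbzuy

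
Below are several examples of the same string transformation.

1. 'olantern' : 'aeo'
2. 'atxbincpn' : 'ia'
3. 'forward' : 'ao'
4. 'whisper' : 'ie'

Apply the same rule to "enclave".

Looking at the pairs, the operation is to move the first 2 characters to the end (rotate left by 2), then keep only the vowels.
Applying both steps to "enclave": "claveen", then "aee".

aee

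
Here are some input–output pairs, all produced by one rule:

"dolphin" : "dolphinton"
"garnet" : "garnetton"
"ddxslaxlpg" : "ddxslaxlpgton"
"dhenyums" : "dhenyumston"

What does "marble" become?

Rule — append "ton".
On "marble" that produces "marbleton".

marbleton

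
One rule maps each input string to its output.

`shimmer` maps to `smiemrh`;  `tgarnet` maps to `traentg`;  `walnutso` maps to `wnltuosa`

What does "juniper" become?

What's happening: swap each adjacent pair of characters (1↔2, 3↔4, ...), then move the first character to the end.
Starting from "juniper": after the first operation, "ujinepr"; after the second, "jinepru".

jinepru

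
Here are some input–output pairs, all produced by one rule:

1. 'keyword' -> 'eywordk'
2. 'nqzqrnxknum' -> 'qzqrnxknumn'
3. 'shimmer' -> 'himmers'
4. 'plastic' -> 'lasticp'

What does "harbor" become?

What's happening: move the first character to the end.
"harbor" → "arborh".

arborh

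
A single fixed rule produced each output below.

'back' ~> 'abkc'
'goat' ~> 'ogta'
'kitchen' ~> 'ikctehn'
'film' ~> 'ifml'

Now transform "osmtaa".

In each case the input is transformed by: swap each adjacent pair of characters (1↔2, 3↔4, ...).
So "osmtaa" becomes "sotmaa".

sotmaa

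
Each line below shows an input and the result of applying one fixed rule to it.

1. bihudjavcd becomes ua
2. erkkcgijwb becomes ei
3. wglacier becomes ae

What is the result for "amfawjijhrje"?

aai

The rule is to keep one character in every 3, starting at position 1 (positions 1st, 4th, 7th, ...), then keep only the vowels.
For "amfawjijhrje", step one produces "aair"; step two turns that into "aai".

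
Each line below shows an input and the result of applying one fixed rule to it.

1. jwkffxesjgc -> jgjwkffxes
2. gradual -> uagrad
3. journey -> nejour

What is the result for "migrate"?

The pattern: delete the last character, then move the last 2 characters to the front (rotate right by 2).
For "migrate", step one produces "migrat"; step two turns that into "atmigr".
(Check on "gradual": → "gradua" → "uagrad" ✓)

atmigr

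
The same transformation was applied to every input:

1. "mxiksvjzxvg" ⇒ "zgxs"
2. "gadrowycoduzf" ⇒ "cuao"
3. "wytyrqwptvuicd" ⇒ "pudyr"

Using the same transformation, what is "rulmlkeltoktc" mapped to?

Looking at the pairs, the operation is to keep one character in every 3, starting at position 2 (positions 2nd, 5th, 8th, ...), then move the first 2 characters to the end (rotate left by 2).
"rulmlkeltoktc" → "ullk" → "lkul".
(Check on "gadrowycoduzf": → "aocu" → "cuao" ✓)

lkul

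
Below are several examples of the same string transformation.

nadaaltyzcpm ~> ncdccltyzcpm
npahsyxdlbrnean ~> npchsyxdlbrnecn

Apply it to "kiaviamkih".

kicvicmkih

The transformation: replace every "a" with "c".
On "kiaviamkih" that produces "kicvicmkih".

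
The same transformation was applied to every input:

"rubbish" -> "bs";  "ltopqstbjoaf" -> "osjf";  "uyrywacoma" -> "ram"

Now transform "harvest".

rs

Each output is the input with this applied: keep one character in every 3, starting at position 3 (positions 3rd, 6th, 9th, ...).
For "harvest" the result is "rs".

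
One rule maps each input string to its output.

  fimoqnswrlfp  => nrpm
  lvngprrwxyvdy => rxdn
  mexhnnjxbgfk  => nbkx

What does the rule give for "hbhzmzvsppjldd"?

In each case the input is transformed by: keep one character in every 3, starting at position 3 (positions 3rd, 6th, 9th, ...), then move the first character to the end.
Working it through for "hbhzmzvsppjldd": intermediate "hzpl", final "zplh".

zplh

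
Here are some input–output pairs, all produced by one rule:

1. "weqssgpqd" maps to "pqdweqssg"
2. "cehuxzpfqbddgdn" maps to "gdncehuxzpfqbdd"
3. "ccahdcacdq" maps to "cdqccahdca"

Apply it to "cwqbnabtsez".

sezcwqbnabt

What's happening: move the last 3 characters to the front (rotate right by 3).
Applying that to "cwqbnabtsez" gives "sezcwqbnabt".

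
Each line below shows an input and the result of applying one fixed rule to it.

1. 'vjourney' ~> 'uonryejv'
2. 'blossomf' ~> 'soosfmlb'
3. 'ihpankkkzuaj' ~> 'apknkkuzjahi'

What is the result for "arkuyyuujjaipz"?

The pattern: move the first 2 characters to the end (rotate left by 2), then swap each adjacent pair of characters (1↔2, 3↔4, ...).
On "arkuyyuujjaipz": the first step gives "kuyyuujjaipzar", and the second then gives "ukyyuujjiazpra".

ukyyuujjiazpra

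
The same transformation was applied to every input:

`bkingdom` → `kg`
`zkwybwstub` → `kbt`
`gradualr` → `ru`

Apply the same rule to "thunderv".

hd

Each output is the input with this applied: delete the last character, then keep one character in every 3, starting at position 2 (positions 2nd, 5th, 8th, ...).
"thunderv" → "thunder" → "hd".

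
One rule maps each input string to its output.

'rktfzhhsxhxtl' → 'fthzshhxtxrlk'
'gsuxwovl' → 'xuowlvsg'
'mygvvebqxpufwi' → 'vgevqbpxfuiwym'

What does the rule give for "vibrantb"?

rbnabtiv

The transformation: move the first 2 characters to the end (rotate left by 2), then swap each adjacent pair of characters (1↔2, 3↔4, ...).
For "vibrantb", step one produces "brantbvi"; step two turns that into "rbnabtiv".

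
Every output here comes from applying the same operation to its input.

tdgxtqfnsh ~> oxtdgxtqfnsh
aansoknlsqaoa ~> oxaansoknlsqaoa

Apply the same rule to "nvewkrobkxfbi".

oxnvewkrobkxfbi

The rule is to prepend "ox".
On "nvewkrobkxfbi" that produces "oxnvewkrobkxfbi".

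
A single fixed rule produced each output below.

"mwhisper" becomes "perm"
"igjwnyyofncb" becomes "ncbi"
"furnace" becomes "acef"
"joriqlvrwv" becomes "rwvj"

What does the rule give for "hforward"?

Looking at the pairs, the operation is to move the last 3 characters to the front (rotate right by 3), then keep only the first 4 characters.
For "hforward", step one produces "ardhforw"; step two turns that into "ardh".

ardh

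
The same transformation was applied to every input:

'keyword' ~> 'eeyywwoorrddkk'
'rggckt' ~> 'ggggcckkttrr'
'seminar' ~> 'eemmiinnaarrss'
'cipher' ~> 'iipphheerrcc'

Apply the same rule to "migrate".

iiggrraatteemm

Each output is the input with this applied: double every character, then move the first 2 characters to the end (rotate left by 2).
Starting from "migrate": after the first operation, "mmiiggrraattee"; after the second, "iiggrraatteemm".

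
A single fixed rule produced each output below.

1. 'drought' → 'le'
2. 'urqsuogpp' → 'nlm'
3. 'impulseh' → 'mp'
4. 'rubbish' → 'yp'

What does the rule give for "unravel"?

The rule is to shift every letter 3 places backward in the alphabet (wrapping around), then keep one character in every 3, starting at position 3 (positions 3rd, 6th, 9th, ...).
"unravel" → "rkoxsbi" → "ob".
(Check on "impulseh": → "fjmripbe" → "mp" ✓)

ob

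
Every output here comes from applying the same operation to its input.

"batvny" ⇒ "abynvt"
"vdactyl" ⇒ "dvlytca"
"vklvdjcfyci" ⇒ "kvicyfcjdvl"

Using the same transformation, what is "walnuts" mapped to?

awstunl

Each output is the input with this applied: reverse the string, then move the last 2 characters to the front (rotate right by 2).
Starting from "walnuts": after the first operation, "stunlaw"; after the second, "awstunl".
(Check on "batvny": → "ynvtab" → "abynvt" ✓)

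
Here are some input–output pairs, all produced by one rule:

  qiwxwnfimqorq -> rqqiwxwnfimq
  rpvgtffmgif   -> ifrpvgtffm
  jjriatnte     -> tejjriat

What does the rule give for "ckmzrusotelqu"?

quckmzrusote

The pattern: move the last 2 characters to the front (rotate right by 2), then delete the last character.
Starting from "ckmzrusotelqu": after the first operation, "quckmzrusotel"; after the second, "quckmzrusote".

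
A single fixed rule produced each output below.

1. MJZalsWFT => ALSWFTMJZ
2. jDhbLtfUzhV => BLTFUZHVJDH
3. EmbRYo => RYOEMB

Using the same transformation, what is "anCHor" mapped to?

HORANC

Each output is the input with this applied: move the first 3 characters to the end (rotate left by 3), then convert every letter to uppercase.
So "anCHor" becomes "HORANC".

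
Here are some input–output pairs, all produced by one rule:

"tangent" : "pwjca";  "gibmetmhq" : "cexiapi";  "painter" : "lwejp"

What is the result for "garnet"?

What's happening: delete the last 2 characters, then shift every letter 4 places backward in the alphabet (wrapping around).
For "garnet", step one produces "garn"; step two turns that into "cwnj".

cwnj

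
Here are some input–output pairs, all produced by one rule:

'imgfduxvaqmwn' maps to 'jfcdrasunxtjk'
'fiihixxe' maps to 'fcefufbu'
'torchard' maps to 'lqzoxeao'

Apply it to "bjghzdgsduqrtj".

The transformation: shift every letter 3 places backward in the alphabet (wrapping around), then swap each adjacent pair of characters (1↔2, 3↔4, ...).
"bjghzdgsduqrtj" → "ygdewadparnoqg" → "gyedawpdraongq".

gyedawpdraongq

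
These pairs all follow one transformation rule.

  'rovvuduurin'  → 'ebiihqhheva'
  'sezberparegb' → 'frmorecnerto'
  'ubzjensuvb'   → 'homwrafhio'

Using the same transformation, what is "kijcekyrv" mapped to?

The transformation: shift every letter 13 places forward in the alphabet (wrapping around) — i.e. ROT13.
On "kijcekyrv" that produces "xvwprxlei".

xvwprxlei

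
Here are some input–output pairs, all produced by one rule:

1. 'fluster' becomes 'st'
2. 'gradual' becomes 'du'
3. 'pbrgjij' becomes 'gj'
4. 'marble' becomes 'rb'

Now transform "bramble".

mb

The pattern: delete the last 2 characters, then keep only the last 2 characters.
Working it through for "bramble": intermediate "bramb", final "mb".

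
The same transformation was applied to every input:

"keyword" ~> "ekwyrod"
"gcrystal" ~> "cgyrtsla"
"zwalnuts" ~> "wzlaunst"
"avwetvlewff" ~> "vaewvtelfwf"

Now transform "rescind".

Rule — swap each adjacent pair of characters (1↔2, 3↔4, ...).
Doing the same to "rescind": "ercsnid".

ercsnid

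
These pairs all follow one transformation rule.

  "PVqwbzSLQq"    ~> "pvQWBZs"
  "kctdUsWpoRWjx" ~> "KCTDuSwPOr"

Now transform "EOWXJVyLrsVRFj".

In each case the input is transformed by: flip the case of every letter, then delete the last 3 characters.
For "EOWXJVyLrsVRFj", step one produces "eowxjvYlRSvrfJ"; step two turns that into "eowxjvYlRSv".

eowxjvYlRSv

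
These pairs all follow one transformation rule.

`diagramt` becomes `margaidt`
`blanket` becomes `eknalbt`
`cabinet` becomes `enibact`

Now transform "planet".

enalpt

The pattern: move the last character to the front, then reverse the string.
Starting from "planet": after the first operation, "tplane"; after the second, "enalpt".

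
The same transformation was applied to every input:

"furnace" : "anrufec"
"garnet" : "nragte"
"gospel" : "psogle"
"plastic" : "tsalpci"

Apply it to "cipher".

hpicre

In each case the input is transformed by: reverse the string, then move the first 2 characters to the end (rotate left by 2).
Working it through for "cipher": intermediate "rehpic", final "hpicre".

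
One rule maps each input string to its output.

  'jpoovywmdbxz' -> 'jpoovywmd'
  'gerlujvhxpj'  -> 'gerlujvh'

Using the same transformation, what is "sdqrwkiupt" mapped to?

Looking at the pairs, the operation is to delete the last 3 characters.
So "sdqrwkiupt" becomes "sdqrwki".

sdqrwki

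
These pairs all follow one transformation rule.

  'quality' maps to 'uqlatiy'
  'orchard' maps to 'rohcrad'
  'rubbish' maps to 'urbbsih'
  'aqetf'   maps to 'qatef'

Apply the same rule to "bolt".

The rule is to swap each adjacent pair of characters (1↔2, 3↔4, ...).
"bolt" → "obtl".

obtl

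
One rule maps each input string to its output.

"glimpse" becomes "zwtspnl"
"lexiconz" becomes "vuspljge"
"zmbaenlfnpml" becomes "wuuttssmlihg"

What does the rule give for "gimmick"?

Each output is the input with this applied: shift every letter 7 places forward in the alphabet (wrapping around), then sort the characters into reverse alphabetical order.
"gimmick" → "npttpjr" → "ttrppnj".

ttrppnj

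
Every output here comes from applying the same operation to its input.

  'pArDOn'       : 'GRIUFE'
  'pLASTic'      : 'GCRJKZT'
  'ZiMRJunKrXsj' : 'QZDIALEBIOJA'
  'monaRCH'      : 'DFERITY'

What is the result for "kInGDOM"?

The transformation: shift every letter 9 places backward in the alphabet (wrapping around), then convert every letter to uppercase.
For "kInGDOM", step one produces "bZeXUFD"; step two turns that into "BZEXUFD".
(Check on "monaRCH": → "dferITY" → "DFERITY" ✓)

BZEXUFD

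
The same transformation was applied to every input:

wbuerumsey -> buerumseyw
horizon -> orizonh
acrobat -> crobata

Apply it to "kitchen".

itchenk

Rule — move the first character to the end.
So "kitchen" becomes "itchenk".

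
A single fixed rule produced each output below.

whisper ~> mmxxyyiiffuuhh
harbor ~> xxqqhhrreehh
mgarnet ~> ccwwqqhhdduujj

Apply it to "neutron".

What's happening: shift every letter 10 places backward in the alphabet (wrapping around), then double every character.
Working it through for "neutron": intermediate "dukjhed", final "dduukkjjhheedd".
(Check on "whisper": → "mxyifuh" → "mmxxyyiiffuuhh" ✓)

dduukkjjhheedd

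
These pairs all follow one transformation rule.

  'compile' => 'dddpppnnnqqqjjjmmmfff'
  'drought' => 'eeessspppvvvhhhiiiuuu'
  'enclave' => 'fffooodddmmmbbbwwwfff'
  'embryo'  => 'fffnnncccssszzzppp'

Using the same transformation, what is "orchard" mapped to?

What's happening: shift every letter 1 place forward in the alphabet (wrapping around), then repeat every character 3 times.
"orchard" → "psdibse" → "pppsssdddiiibbbssseee".

pppsssdddiiibbbssseee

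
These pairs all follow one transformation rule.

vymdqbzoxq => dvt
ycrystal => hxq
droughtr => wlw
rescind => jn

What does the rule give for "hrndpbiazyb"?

wufg

In each case the input is transformed by: shift every letter 5 places forward in the alphabet (wrapping around), then keep one character in every 3, starting at position 2 (positions 2nd, 5th, 8th, ...).
Working it through for "hrndpbiazyb": intermediate "mwsiugnfedg", final "wufg".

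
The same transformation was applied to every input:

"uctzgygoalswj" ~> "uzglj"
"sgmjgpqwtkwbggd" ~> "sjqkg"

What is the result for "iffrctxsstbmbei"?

Looking at the pairs, the operation is to keep one character in every 3, starting at position 1 (positions 1st, 4th, 7th, ...).
On "iffrctxsstbmbei" that produces "irxtb".

irxtb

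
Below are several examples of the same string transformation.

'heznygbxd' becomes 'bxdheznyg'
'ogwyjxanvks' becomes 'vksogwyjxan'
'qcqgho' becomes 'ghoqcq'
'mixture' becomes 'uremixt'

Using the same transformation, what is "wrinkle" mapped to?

Looking at the pairs, the operation is to move the last 3 characters to the front (rotate right by 3).
So "wrinkle" becomes "klewrin".

klewrin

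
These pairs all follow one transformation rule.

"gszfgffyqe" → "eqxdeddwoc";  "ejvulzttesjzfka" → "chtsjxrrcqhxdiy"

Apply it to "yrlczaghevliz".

wpjaxyefctjgx

The transformation: shift every letter 2 places backward in the alphabet (wrapping around).
"yrlczaghevliz" → "wpjaxyefctjgx".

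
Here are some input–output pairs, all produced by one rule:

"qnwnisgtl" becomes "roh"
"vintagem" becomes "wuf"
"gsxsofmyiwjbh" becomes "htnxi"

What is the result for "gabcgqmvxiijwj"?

Rule — keep one character in every 3, starting at position 1 (positions 1st, 4th, 7th, ...), then shift every letter 1 place forward in the alphabet (wrapping around).
On "gabcgqmvxiijwj": the first step gives "gcmiw", and the second then gives "hdnjx".

hdnjx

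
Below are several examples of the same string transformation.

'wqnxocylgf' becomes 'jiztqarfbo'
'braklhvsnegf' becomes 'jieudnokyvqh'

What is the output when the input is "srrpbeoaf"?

divuusehr

Rule — move the last 2 characters to the front (rotate right by 2), then shift every letter 3 places forward in the alphabet (wrapping around).
On "srrpbeoaf": the first step gives "afsrrpbeo", and the second then gives "divuusehr".
(Check on "braklhvsnegf": → "gfbraklhvsne" → "jieudnokyvqh" ✓)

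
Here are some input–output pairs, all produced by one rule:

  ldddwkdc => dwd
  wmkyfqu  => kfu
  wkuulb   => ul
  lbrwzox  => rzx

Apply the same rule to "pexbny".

xn

Each output is the input with this applied: keep every other character starting from the first (positions 1st, 3rd, 5th, ...), then delete the first character.
On "pexbny": the first step gives "pxn", and the second then gives "xn".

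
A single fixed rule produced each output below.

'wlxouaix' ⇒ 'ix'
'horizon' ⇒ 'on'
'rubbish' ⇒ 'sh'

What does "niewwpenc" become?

nc

In each case the input is transformed by: keep only the last 2 characters.
So "niewwpenc" becomes "nc".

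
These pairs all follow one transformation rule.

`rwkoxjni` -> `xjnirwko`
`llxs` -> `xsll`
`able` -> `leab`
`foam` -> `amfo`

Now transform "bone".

nebo

In each case the input is transformed by: swap the front and back halves of the string.
On "bone" that produces "nebo".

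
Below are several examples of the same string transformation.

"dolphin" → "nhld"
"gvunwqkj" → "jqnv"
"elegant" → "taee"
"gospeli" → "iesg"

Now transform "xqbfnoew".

In each case the input is transformed by: reverse the string, then keep every other character starting from the first (positions 1st, 3rd, 5th, ...).
Applying that to "xqbfnoew" gives "wofq".
(Check on "gospeli": → "ilepsog" → "iesg" ✓)

wofq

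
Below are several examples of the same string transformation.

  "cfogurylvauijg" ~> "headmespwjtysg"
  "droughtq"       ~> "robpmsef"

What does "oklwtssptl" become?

Each output is the input with this applied: move the last 2 characters to the front (rotate right by 2), then shift every letter 2 places backward in the alphabet (wrapping around).
On "oklwtssptl": the first step gives "tloklwtssp", and the second then gives "rjmijurqqn".
(Check on "droughtq": → "tqdrough" → "robpmsef" ✓)

rjmijurqqn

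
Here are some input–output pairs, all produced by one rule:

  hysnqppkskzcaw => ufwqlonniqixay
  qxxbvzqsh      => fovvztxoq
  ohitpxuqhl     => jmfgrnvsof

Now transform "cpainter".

The rule is to move the last character to the front, then shift every letter 2 places backward in the alphabet (wrapping around).
Applying that to "cpainter" gives "panyglrc".

panyglrc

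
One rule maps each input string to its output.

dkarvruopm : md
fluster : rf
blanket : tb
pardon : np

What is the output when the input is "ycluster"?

ry

The pattern: move the last character to the front, then keep only the first 2 characters.
Applying both steps to "ycluster": "rycluste", then "ry".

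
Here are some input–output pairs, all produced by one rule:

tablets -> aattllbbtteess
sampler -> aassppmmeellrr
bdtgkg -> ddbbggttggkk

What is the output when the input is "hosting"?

The rule is to swap each adjacent pair of characters (1↔2, 3↔4, ...), then double every character.
On "hosting" that produces "oohhttssnniigg".

oohhttssnniigg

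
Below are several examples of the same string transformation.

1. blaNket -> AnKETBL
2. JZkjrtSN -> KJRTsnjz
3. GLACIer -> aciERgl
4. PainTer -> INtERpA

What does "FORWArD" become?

rwaRdfo

Each output is the input with this applied: move the first 2 characters to the end (rotate left by 2), then flip the case of every letter.
On "FORWArD": the first step gives "RWArDFO", and the second then gives "rwaRdfo".
(Check on "JZkjrtSN": → "kjrtSNJZ" → "KJRTsnjz" ✓)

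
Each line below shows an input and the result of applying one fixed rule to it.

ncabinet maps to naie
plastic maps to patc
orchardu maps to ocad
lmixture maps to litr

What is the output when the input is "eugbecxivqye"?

egexvy

Looking at the pairs, the operation is to keep every other character starting from the first (positions 1st, 3rd, 5th, ...).
For "eugbecxivqye" the result is "egexvy".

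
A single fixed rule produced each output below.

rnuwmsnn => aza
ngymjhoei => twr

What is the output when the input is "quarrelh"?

heu

Rule — shift every letter 13 places forward in the alphabet (wrapping around) — i.e. ROT13, then keep one character in every 3, starting at position 2 (positions 2nd, 5th, 8th, ...).
For "quarrelh", step one produces "dhneeryu"; step two turns that into "heu".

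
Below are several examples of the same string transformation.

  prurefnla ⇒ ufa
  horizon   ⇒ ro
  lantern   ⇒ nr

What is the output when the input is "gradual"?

aa

The pattern: keep one character in every 3, starting at position 3 (positions 3rd, 6th, 9th, ...).
So "gradual" becomes "aa".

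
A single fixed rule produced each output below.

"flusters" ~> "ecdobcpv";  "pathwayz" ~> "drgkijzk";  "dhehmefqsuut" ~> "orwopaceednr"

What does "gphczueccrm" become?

rmjeommbwqz

The rule is to shift every letter 10 places forward in the alphabet (wrapping around), then move the first 2 characters to the end (rotate left by 2).
For "gphczueccrm", step one produces "qzrmjeommbw"; step two turns that into "rmjeommbwqz".
(Check on "flusters": → "pvecdobc" → "ecdobcpv" ✓)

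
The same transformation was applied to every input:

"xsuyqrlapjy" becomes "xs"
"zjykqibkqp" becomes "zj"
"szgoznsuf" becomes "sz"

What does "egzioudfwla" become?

What's happening: keep only the first 2 characters.
So "egzioudfwla" becomes "eg".

eg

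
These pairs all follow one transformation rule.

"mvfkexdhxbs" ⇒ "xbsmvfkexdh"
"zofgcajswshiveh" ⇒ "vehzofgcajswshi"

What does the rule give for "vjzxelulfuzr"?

uzrvjzxelulf

The pattern: move the last 3 characters to the front (rotate right by 3).
For "vjzxelulfuzr" the result is "uzrvjzxelulf".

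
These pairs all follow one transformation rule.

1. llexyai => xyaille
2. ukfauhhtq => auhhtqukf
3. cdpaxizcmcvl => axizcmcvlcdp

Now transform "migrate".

ratemig

What's happening: move the first 3 characters to the end (rotate left by 3).
So "migrate" becomes "ratemig".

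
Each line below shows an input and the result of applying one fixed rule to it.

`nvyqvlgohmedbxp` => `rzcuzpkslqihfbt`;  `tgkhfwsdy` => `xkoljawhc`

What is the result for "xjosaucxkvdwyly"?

The transformation: shift every letter 4 places forward in the alphabet (wrapping around).
Applying that to "xjosaucxkvdwyly" gives "bnsweygbozhacpc".

bnsweygbozhacpc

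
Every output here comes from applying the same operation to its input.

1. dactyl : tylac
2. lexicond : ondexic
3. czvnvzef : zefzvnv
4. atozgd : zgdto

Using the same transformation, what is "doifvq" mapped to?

fvqoi

The transformation: delete the first character, then move the last 3 characters to the front (rotate right by 3).
Applying that to "doifvq" gives "fvqoi".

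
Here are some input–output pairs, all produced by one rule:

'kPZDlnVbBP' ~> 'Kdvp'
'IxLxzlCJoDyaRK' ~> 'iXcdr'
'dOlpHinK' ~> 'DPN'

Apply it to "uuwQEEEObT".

Uqet

Rule — flip the case of every letter, then keep one character in every 3, starting at position 1 (positions 1st, 4th, 7th, ...).
For "uuwQEEEObT", step one produces "UUWqeeeoBt"; step two turns that into "Uqet".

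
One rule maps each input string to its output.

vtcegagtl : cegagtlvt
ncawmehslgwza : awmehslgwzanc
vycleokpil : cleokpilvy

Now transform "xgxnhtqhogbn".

The rule is to move the first 2 characters to the end (rotate left by 2).
On "xgxnhtqhogbn" that produces "xnhtqhogbnxg".

xnhtqhogbnxg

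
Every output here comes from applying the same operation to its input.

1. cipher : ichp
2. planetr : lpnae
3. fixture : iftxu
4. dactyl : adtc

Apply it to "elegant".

The rule is to delete the last 2 characters, then swap each adjacent pair of characters (1↔2, 3↔4, ...).
Working it through for "elegant": intermediate "elega", final "legea".

legea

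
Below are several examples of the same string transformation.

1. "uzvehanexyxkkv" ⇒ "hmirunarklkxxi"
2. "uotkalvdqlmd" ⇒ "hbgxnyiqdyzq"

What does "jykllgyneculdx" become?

wlxyytlarphyqk

The rule is to shift every letter 13 places forward in the alphabet (wrapping around) — i.e. ROT13.
So "jykllgyneculdx" becomes "wlxyytlarphyqk".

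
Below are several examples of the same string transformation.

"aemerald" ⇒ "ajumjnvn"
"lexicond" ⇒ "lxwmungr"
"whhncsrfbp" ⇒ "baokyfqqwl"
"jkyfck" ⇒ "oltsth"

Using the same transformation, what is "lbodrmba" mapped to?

Rule — swap the front and back halves of the string, then shift every letter 9 places forward in the alphabet (wrapping around).
For "lbodrmba", step one produces "rmbalbod"; step two turns that into "avkjukxm".
(Check on "lexicond": → "condlexi" → "lxwmungr" ✓)

avkjukxm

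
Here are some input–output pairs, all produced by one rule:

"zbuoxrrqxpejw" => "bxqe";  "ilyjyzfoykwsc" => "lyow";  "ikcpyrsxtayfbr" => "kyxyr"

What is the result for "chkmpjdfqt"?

hpf

The rule is to keep one character in every 3, starting at position 2 (positions 2nd, 5th, 8th, ...).
On "chkmpjdfqt" that produces "hpf".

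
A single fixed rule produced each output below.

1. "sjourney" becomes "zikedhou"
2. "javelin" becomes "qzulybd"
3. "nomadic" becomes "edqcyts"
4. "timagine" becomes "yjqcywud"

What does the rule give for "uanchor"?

The pattern: swap each adjacent pair of characters (1↔2, 3↔4, ...), then shift every letter 10 places backward in the alphabet (wrapping around).
Working it through for "uanchor": intermediate "aucnohr", final "qksdexh".

qksdexh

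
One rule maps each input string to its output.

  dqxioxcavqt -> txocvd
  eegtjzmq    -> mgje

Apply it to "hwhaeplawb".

The pattern: keep every other character starting from the first (positions 1st, 3rd, 5th, ...), then swap the first and last characters.
On "hwhaeplawb" that produces "whelh".

whelh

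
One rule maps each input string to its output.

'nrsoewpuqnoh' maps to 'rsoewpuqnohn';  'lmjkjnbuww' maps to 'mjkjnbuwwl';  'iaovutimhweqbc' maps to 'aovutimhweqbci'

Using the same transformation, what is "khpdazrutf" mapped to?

hpdazrutfk

In each case the input is transformed by: move the first character to the end.
For "khpdazrutf" the result is "hpdazrutfk".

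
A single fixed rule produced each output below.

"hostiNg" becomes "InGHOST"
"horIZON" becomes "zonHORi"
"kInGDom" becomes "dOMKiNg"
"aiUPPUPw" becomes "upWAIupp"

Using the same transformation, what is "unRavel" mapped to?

Rule — flip the case of every letter, then move the last 3 characters to the front (rotate right by 3).
"unRavel" → "UNrAVEL" → "VELUNrA".

VELUNrA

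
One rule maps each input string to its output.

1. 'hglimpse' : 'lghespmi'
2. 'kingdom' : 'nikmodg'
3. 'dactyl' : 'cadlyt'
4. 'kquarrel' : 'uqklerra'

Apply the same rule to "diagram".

The pattern: move the first 3 characters to the end (rotate left by 3), then reverse the string.
On "diagram": the first step gives "gramdia", and the second then gives "aidmarg".

aidmarg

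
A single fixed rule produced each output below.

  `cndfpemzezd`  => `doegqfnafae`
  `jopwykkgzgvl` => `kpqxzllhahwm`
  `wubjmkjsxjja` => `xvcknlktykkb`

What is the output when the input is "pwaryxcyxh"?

qxbszydzyi

Looking at the pairs, the operation is to shift every letter 1 place forward in the alphabet (wrapping around).
On "pwaryxcyxh" that produces "qxbszydzyi".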